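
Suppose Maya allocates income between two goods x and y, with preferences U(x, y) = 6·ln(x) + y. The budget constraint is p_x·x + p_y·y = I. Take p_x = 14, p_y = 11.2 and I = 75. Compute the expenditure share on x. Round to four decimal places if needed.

share on x = 0.896

Set MRS = p_x/p_y: (6/x)/1 = p_x/p_y.
So x*(p_x,p_y) = 6·p_y/p_x, independent of income; and y* = (I − 6·p_y)/p_y.
At the given prices: x* = 6·11.2/14 = 4.8, and y* = 0.6964.
Expenditure on x: 14·4.8 = 67.2; share = 0.896.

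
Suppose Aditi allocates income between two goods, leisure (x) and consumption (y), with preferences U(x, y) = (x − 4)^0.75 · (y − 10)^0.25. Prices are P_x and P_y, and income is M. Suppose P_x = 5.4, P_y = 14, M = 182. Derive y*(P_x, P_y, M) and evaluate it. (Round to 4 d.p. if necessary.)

y* = 10.3643

MRS = 3·(y−10)/(x−4). Tangency with P_x/P_y gives y−10 = (1/3)·(P_x/P_y)·(x−4).
After buying the subsistence bundle (4, 10), a share 0.75 of the remaining income goes to x: x* = 4 + 0.75·(M − 4P_x − 10P_y)/P_x.
Discretionary income = 182 − 4·5.4 − 10·14 = 20.4; y* = 10 + 0.25·20.4/14 = 10.3643.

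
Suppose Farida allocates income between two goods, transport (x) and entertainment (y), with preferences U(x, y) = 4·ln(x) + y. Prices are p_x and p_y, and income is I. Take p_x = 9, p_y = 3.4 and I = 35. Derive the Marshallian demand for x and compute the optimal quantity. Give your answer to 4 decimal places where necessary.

Set MRS = p_x/p_y: (4/x)/1 = p_x/p_y.
So x*(p_x,p_y) = 4·p_y/p_x, independent of income; and y* = (I − 4·p_y)/p_y.
At the given prices: x* = 4·3.4/9 = 1.5111.

x* = 1.5111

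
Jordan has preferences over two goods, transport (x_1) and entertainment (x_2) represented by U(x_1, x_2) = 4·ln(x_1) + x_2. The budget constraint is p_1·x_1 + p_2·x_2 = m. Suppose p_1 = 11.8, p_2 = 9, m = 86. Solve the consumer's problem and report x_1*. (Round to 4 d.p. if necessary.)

MU_x_1 = 4/x_1, MU_x_2 = 1. Tangency: 4/x_1 = p_1/p_2.
So x_1*(p_1,p_2) = 4·p_2/p_1, independent of income; and x_2* = (m − 4·p_2)/p_2.
At the given prices: x_1* = 4·9/11.8 = 3.0508.

x_1* = 3.0508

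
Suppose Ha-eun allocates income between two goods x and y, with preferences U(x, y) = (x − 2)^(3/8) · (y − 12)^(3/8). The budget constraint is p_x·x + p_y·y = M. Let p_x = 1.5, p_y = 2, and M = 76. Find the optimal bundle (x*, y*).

Let x' = x−2, y' = y−12. MRS = y'/x' = p_x/p_y.
Substituting into the budget: x* = 2 + 0.5·(M − 2·p_x − 12·p_y)/p_x, and y* = 12 + 0.5·(…)/p_y.
Discretionary income = 76 − 2·1.5 − 12·2 = 49; x* = 2 + 0.5·49/1.5 = 18.3333; y* = 12 + 0.5·49/2 = 24.25.

x* = 18.3333, y* = 24.25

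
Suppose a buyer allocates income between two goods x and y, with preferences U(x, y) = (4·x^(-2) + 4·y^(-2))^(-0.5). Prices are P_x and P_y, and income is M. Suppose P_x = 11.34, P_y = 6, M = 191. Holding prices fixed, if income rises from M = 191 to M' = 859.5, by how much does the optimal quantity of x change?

MU_x ∝ 4·x^(-3), MU_y ∝ 4·y^(-3), so MRS = (y/x)^(3) = P_x/P_y.
Hence y/x = (P_x/P_y)^(1/(3)), i.e. raised to the 1/3 power.
With the ratio pinned down, the budget gives x* = M/(P_x + P_y·(y/x)) and y* = (y/x)·x*.
Numerically y/x = 1.236386, so x* = 191/(11.34 + 6·1.236386) = 10.1822.
At M' = 859.5: x* = 45.8197. Change: 45.8197 − 10.1822 = 35.6375.

Δx* = 35.6375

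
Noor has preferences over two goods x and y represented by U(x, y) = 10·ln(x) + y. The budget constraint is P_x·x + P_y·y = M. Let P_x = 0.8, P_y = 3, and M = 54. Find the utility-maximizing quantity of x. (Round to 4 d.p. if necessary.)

x* = 37.5

Set MRS = P_x/P_y: (10/x)/1 = P_x/P_y.
So x*(P_x,P_y) = 10·P_y/P_x, independent of income; and y* = (M − 10·P_y)/P_y.
At the given prices: x* = 10·3/0.8 = 37.5.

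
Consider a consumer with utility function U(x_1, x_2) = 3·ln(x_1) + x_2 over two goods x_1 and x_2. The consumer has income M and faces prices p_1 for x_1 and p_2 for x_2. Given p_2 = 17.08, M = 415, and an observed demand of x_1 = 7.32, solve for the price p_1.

p_1 = 7

Set MRS = p_1/p_2: (3/x_1)/1 = p_1/p_2.
So x_1*(p_1,p_2) = 3·p_2/p_1, independent of income; and x_2* = (M − 3·p_2)/p_2.
Set x_1* = 7.32 in the demand function and solve for p_1: p_1 = 7.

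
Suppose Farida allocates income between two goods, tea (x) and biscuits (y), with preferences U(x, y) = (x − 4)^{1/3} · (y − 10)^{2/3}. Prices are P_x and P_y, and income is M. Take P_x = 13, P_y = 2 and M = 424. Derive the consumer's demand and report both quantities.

x* = 13.0256, y* = 127.3333

This is Cobb-Douglas in (x−4, y−10): tangency gives 1/3·P_y·(y−10) = 2/3·P_x·(x−4).
Substituting into the budget: x* = 4 + 1/3·(M − 4·P_x − 10·P_y)/P_x, and y* = 10 + 2/3·(…)/P_y.
Discretionary income = 424 − 4·13 − 10·2 = 352; x* = 4 + 1/3·352/13 = 13.0256; y* = 10 + 2/3·352/2 = 127.3333.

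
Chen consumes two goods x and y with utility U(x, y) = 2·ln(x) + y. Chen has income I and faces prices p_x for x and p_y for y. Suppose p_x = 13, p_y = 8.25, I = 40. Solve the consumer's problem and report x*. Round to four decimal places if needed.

At the given prices: x* = 2·8.25/13 = 1.2692.

x* = 1.2692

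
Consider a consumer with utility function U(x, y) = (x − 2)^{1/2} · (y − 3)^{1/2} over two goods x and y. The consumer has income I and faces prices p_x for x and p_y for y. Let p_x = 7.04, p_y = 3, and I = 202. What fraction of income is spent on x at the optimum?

Discretionary income = 202 − 2·7.04 − 3·3 = 178.92; x* = 2 + 0.5·178.92/7.04 = 14.7074; y* = 3 + 0.5·178.92/3 = 32.82.
Expenditure on x: 7.04·14.7074 = 103.54; share = 0.5126.

share on x = 0.5126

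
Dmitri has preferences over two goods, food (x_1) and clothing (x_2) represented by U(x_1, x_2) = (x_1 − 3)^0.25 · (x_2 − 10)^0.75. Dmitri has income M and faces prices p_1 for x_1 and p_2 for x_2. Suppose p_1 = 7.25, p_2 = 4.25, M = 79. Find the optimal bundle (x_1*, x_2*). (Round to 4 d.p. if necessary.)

Let x_1' = x_1−3, x_2' = x_2−10. MRS = (1/3)·x_2'/x_1' = p_1/p_2.
After buying the subsistence bundle (3, 10), a share 0.25 of the remaining income goes to x_1: x_1* = 3 + 0.25·(M − 3p_1 − 10p_2)/p_1.
Discretionary income = 79 − 3·7.25 − 10·4.25 = 14.75; x_1* = 3 + 0.25·14.75/7.25 = 3.5086; x_2* = 10 + 0.75·14.75/4.25 = 12.6029.

x_1* = 3.5086, x_2* = 12.6029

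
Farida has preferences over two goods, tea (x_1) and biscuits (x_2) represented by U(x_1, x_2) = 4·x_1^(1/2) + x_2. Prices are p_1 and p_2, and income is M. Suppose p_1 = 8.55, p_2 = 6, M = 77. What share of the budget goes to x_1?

Set MRS = p_1/p_2: 2·x_1^(−1/2) = p_1/p_2.
Solve: √x_1 = 2·p_2/p_1, so x_1*(p_1,p_2) = (2·p_2/p_1)², and x_2* = (M − p_1·x_1*)/p_2.
Plugging in: x_1* = (2·6/8.55)² = 1.9698, x_2* = 10.0263.
Expenditure on x_1: 8.55·1.9698 = 16.8421; share = 0.2187.

share on x_1 = 0.2187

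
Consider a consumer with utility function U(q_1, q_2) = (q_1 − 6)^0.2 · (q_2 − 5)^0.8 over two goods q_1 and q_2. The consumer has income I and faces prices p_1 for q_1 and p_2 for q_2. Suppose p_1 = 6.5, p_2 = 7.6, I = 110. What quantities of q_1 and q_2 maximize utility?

This is Cobb-Douglas in (q_1−6, q_2−5): tangency gives 0.2·p_2·(q_2−5) = 0.8·p_1·(q_1−6).
After buying the subsistence bundle (6, 5), a share 0.2 of the remaining income goes to q_1: q_1* = 6 + 0.2·(I − 6p_1 − 5p_2)/p_1.
Discretionary income = 110 − 6·6.5 − 5·7.6 = 33; q_1* = 6 + 0.2·33/6.5 = 7.0154; q_2* = 5 + 0.8·33/7.6 = 8.4737.

q_1* = 7.0154, q_2* = 8.4737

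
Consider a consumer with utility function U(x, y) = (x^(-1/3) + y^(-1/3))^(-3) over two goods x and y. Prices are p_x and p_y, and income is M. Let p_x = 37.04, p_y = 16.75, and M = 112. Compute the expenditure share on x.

MU_x ∝ x^(-4/3), MU_y ∝ y^(-4/3), so MRS = (y/x)^(4/3) = p_x/p_y.
Hence y/x = (p_x/p_y)^(1/(4/3)), i.e. raised to the 0.75 power.
Substitute y = (y/x)·x into the budget: x* = M/(p_x + p_y·(y/x)).
Numerically y/x = 1.813394, so x* = 112/(37.04 + 16.75·1.813394) = 1.6614 and y* = 1.813394·1.6614 = 3.0127.
Expenditure on x: 37.04·1.6614 = 61.5371; share = 0.5494.

share on x = 0.5494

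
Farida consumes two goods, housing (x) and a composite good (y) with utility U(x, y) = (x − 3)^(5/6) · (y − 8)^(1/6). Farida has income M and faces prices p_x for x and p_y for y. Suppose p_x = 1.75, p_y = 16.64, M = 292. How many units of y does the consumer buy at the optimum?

Discretionary income = 292 − 3·1.75 − 8·16.64 = 153.63; y* = 8 + 1/6·153.63/16.64 = 9.5388.

y* = 9.5388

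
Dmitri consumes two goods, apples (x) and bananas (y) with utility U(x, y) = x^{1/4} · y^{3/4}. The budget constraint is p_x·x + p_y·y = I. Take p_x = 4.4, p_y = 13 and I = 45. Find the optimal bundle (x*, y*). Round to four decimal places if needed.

x* = 2.5568, y* = 2.5962

Tangency: MRS = (1/3)·y/x = p_x/p_y.
Rearranging, p_y·y = 3·p_x·x. Substituting into the budget gives p_x·x·(1 + 3) = I.
Demand: x*(p_x,p_y,I) = 0.25·I/p_x and y* = 0.75·I/p_y.
At p_x=4.4, p_y=13, I=45: x* = 0.25·45/4.4 = 2.5568, y* = 2.5962.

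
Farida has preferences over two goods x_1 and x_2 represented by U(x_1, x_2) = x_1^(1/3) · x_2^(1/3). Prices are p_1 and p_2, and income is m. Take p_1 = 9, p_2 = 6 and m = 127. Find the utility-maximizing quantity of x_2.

x_2* = 10.5833

Tangency: MRS = x_2/x_1 = p_1/p_2.
So 1/3·p_2·x_2 = 1/3·p_1·x_1; combined with the budget, a share 0.5 of income goes to x_1.
Demand: x_1*(p_1,p_2,m) = 0.5·m/p_1 and x_2* = 0.5·m/p_2.
At p_1=9, p_2=6, m=127: x_2* = 0.5·127/6 = 10.5833.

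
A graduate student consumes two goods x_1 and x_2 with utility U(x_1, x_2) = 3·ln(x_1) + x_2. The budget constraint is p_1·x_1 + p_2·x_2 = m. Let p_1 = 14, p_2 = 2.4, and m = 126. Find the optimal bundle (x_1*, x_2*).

MU_x_1 = 3/x_1, MU_x_2 = 1. Tangency: 3/x_1 = p_1/p_2.
So x_1*(p_1,p_2) = 3·p_2/p_1, independent of income; and x_2* = (m − 3·p_2)/p_2.
At the given prices: x_1* = 3·2.4/14 = 0.5143, and x_2* = 49.5.

x_1* = 0.5143, x_2* = 49.5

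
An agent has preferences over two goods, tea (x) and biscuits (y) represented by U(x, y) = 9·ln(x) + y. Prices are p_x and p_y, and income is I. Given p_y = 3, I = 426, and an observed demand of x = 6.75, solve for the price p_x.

p_x = 4

Set MRS = p_x/p_y: (9/x)/1 = p_x/p_y.
So x*(p_x,p_y) = 9·p_y/p_x, independent of income; and y* = (I − 9·p_y)/p_y.
Set x* = 6.75 in the demand function and solve for p_x: p_x = 4.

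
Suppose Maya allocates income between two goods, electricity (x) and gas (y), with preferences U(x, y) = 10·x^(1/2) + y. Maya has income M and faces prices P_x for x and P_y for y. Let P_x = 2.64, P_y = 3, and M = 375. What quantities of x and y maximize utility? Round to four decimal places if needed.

x* = 32.2831, y* = 96.5909

Utility is quasi-linear in y; the FOC for x is 5/√x = P_x/P_y.
Solve: √x = 5·P_y/P_x, so x*(P_x,P_y) = (5·P_y/P_x)², and y* = (M − P_x·x*)/P_y.
Plugging in: x* = (5·3/2.64)² = 32.2831, y* = 96.5909.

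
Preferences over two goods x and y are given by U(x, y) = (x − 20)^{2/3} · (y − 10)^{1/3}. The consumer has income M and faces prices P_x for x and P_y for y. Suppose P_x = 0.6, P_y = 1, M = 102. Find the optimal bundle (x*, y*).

x* = 108.8889, y* = 36.6667

MRS = 2·(y−10)/(x−20). Tangency with P_x/P_y gives y−10 = (1/2)·(P_x/P_y)·(x−20).
Substituting into the budget: x* = 20 + 2/3·(M − 20·P_x − 10·P_y)/P_x, and y* = 10 + 1/3·(…)/P_y.
Discretionary income = 102 − 20·0.6 − 10·1 = 80; x* = 20 + 2/3·80/0.6 = 108.8889; y* = 10 + 1/3·80/1 = 36.6667.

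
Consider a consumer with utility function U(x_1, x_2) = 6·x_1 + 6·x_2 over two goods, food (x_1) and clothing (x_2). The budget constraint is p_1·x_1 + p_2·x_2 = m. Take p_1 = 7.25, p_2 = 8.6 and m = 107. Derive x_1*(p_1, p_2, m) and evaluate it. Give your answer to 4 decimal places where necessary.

Linear utility — the consumer picks whichever good has higher MU/price: 6/7.25 = 0.8276 vs 6/8.6 = 0.6977.
x_1 gives more utility per dollar, so spend all income on x_1: x_1* = m/p_1, x_2* = 0.
Numerically: x_1* = 14.7586, x_2* = 0.

x_1* = 14.7586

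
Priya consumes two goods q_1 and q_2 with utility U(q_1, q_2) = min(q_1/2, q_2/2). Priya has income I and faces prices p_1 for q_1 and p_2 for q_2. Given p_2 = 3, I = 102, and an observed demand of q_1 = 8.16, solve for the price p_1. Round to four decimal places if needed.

With perfect complements, no substitution: consume in ratio q_1:q_2 = 2:2.
Budget: p_1·q_1 + p_2·q_1 = I, so (2·p_1 + 2·p_2)·q_1 = 2·I.
Demand: q_1*(p_1,p_2,I) = 2·I/(2·p_1 + 2·p_2), q_2* = 2·I/(2·p_1 + 2·p_2).
Set q_1* = 8.16 in the demand function and solve for p_1: p_1 = 9.5.

p_1 = 9.5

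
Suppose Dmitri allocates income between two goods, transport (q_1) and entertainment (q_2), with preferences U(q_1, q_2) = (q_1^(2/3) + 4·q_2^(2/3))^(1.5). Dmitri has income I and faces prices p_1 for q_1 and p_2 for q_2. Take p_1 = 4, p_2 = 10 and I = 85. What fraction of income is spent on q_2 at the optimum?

share on q_2 = 0.911

Numerically q_2/q_1 = 4.096, so q_1* = 85/(4 + 10·4.096) = 1.8906 and q_2* = 4.096·1.8906 = 7.7438.
Expenditure on q_2: 10·7.7438 = 77.4377; share = 0.911.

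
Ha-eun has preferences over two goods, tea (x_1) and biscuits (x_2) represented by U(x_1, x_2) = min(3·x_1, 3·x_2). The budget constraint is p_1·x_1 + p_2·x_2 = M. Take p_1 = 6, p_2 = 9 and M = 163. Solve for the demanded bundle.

With perfect complements, no substitution: consume in ratio x_1:x_2 = 3:3.
Budget: p_1·x_1 + p_2·x_1 = M, so (3·p_1 + 3·p_2)·x_1 = 3·M.
Demand: x_1*(p_1,p_2,M) = 3·M/(3·p_1 + 3·p_2), x_2* = 3·M/(3·p_1 + 3·p_2).
Here 3·6 + 3·9 = 45, giving x_1* = 10.8667 and x_2* = 10.8667.

x_1* = 10.8667, x_2* = 10.8667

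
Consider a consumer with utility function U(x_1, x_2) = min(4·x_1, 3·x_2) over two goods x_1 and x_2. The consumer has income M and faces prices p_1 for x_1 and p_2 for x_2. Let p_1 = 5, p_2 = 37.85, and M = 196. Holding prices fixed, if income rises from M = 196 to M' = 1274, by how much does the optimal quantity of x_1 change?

Here 3·5 + 4·37.85 = 166.4, giving x_1* = 3.5337.
At M' = 1274: x_1* = 22.9688. Change: 22.9688 − 3.5337 = 19.4351.

Δx_1* = 19.4351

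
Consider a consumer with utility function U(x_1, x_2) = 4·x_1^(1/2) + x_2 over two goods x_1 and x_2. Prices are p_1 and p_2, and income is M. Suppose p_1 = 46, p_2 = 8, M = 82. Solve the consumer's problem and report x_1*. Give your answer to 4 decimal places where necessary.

x_1* = 0.121

Set MRS = p_1/p_2: 2·x_1^(−1/2) = p_1/p_2.
Solve: √x_1 = 2·p_2/p_1, so x_1*(p_1,p_2) = (2·p_2/p_1)², and x_2* = (M − p_1·x_1*)/p_2.
Plugging in: x_1* = (2·8/46)² = 0.121.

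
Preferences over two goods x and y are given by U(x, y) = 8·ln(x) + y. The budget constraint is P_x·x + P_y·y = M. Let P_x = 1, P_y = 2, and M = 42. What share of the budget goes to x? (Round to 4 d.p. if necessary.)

share on x = 0.381

Set MRS = P_x/P_y: (8/x)/1 = P_x/P_y.
So x*(P_x,P_y) = 8·P_y/P_x, independent of income; and y* = (M − 8·P_y)/P_y.
At the given prices: x* = 8·2/1 = 16, and y* = 13.
Expenditure on x: 1·16 = 16; share = 0.381.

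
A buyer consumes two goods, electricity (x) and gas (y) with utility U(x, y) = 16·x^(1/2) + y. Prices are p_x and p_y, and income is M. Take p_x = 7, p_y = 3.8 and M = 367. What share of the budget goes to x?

MU_x = 8/√x, MU_y = 1. Tangency: 8/√x = p_x/p_y.
Thus x* = (8·p_y/p_x)² — independent of M — with the rest of income spent on y.
Plugging in: x* = (8·3.8/7)² = 18.8604, y* = 61.8361.
Expenditure on x: 7·18.8604 = 132.0229; share = 0.3597.

share on x = 0.3597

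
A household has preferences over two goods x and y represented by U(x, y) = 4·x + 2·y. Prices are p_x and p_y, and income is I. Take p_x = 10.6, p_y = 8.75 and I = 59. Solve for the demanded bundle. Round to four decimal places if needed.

x* = 5.566, y* = 0

Perfect substitutes: compare marginal utility per dollar. 4/p_x vs 2/p_y → 0.3774 vs 0.2286.
x gives more utility per dollar, so spend all income on x: x* = I/p_x, y* = 0.
Numerically: x* = 5.566, y* = 0.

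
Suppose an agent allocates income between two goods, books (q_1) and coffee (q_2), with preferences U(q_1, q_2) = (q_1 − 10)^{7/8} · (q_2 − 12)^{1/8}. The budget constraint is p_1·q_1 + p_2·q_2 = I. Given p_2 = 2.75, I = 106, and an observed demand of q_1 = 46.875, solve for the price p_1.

p_1 = 1.4

Let q_1' = q_1−10, q_2' = q_2−12. MRS = 7·q_2'/q_1' = p_1/p_2.
Substituting into the budget: q_1* = 10 + 0.875·(I − 10·p_1 − 12·p_2)/p_1, and q_2* = 12 + 0.125·(…)/p_2.
Set q_1* = 46.875 in the demand function and solve for p_1: p_1 = 1.4.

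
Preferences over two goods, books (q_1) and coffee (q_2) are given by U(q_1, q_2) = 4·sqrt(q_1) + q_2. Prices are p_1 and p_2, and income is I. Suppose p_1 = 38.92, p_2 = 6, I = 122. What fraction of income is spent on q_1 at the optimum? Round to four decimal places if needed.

MU_q_1 = 2/√q_1, MU_q_2 = 1. Tangency: 2/√q_1 = p_1/p_2.
Solve: √q_1 = 2·p_2/p_1, so q_1*(p_1,p_2) = (2·p_2/p_1)², and q_2* = (I − p_1·q_1*)/p_2.
Plugging in: q_1* = (2·6/38.92)² = 0.0951, q_2* = 19.7167.
Expenditure on q_1: 38.92·0.0951 = 3.6999; share = 0.0303.

share on q_1 = 0.0303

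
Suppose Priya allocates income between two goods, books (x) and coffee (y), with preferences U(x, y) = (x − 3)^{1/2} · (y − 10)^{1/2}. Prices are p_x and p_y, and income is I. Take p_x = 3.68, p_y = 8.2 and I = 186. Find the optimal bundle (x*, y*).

x* = 15.6304, y* = 15.6683

Let x' = x−3, y' = y−10. MRS = y'/x' = p_x/p_y.
Substituting into the budget: x* = 3 + 0.5·(I − 3·p_x − 10·p_y)/p_x, and y* = 10 + 0.5·(…)/p_y.
Discretionary income = 186 − 3·3.68 − 10·8.2 = 92.96; x* = 3 + 0.5·92.96/3.68 = 15.6304; y* = 10 + 0.5·92.96/8.2 = 15.6683.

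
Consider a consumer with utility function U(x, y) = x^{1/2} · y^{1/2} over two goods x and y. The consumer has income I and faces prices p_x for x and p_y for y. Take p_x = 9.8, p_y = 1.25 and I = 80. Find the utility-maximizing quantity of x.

x* = 4.0816

Tangency: MRS = y/x = p_x/p_y.
Rearranging, p_y·y = p_x·x. Substituting into the budget gives p_x·x·(1 + 1) = I.
Demand: x*(p_x,p_y,I) = 0.5·I/p_x and y* = 0.5·I/p_y.
At p_x=9.8, p_y=1.25, I=80: x* = 0.5·80/9.8 = 4.0816.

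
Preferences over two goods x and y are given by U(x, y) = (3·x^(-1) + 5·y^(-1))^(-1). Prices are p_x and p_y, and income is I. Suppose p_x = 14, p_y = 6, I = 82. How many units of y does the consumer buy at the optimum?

y* = 6.2599

MRS = MU_x/MU_y = (3/5)·(y/x)^(2). Set equal to p_x/p_y.
Solve for the ratio: y/x = [(5/3)·p_x/p_y]^(0.5).
Substitute y = (y/x)·x into the budget: x* = I/(p_x + p_y·(y/x)).
Numerically y/x = 1.972027, so x* = 82/(14 + 6·1.972027) = 3.1743 and y* = 1.972027·3.1743 = 6.2599.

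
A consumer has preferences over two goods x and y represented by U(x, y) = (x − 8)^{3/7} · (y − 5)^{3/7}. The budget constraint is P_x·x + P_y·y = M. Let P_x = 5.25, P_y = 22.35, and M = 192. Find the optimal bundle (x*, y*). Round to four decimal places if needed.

x* = 11.6429, y* = 5.8557

Let x' = x−8, y' = y−5. MRS = y'/x' = P_x/P_y.
After buying the subsistence bundle (8, 5), a share 0.5 of the remaining income goes to x: x* = 8 + 0.5·(M − 8P_x − 5P_y)/P_x.
Discretionary income = 192 − 8·5.25 − 5·22.35 = 38.25; x* = 8 + 0.5·38.25/5.25 = 11.6429; y* = 5 + 0.5·38.25/22.35 = 5.8557.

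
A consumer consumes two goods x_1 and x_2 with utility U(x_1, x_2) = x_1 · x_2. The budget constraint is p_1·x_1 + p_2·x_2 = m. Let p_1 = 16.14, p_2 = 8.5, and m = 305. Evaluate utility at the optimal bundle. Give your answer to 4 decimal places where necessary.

V = 169.5186

MU_x_1/MU_x_2 = (x_2)/(x_1); tangency sets this equal to p_1/p_2.
Rearranging, p_2·x_2 = p_1·x_1. Substituting into the budget gives p_1·x_1·(1 + 1) = m.
Demand: x_1*(p_1,p_2,m) = 0.5·m/p_1 and x_2* = 0.5·m/p_2.
At p_1=16.14, p_2=8.5, m=305: x_1* = 0.5·305/16.14 = 9.4486, x_2* = 17.9412.
Utility at the optimum: U(9.4486, 17.9412) = 169.5186.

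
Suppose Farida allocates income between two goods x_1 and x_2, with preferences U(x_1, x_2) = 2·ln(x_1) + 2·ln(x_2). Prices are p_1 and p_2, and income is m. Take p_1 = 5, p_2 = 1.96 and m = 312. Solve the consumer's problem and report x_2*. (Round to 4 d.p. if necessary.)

x_2* = 79.5918

Demand: x_1*(p_1,p_2,m) = 0.5·m/p_1 and x_2* = 0.5·m/p_2.
At p_1=5, p_2=1.96, m=312: x_2* = 0.5·312/1.96 = 79.5918.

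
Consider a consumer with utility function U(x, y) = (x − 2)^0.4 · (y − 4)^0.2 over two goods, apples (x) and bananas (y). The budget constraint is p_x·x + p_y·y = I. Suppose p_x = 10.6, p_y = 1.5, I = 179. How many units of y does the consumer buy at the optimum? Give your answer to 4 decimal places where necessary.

y* = 37.7333

Discretionary income = 179 − 2·10.6 − 4·1.5 = 151.8; y* = 4 + 1/3·151.8/1.5 = 37.7333.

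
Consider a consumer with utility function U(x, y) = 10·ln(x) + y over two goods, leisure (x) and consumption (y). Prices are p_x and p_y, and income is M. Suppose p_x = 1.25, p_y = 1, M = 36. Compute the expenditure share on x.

Set MRS = p_x/p_y: (10/x)/1 = p_x/p_y.
So x*(p_x,p_y) = 10·p_y/p_x, independent of income; and y* = (M − 10·p_y)/p_y.
At the given prices: x* = 10·1/1.25 = 8, and y* = 26.
Expenditure on x: 1.25·8 = 10; share = 0.2778.

share on x = 0.2778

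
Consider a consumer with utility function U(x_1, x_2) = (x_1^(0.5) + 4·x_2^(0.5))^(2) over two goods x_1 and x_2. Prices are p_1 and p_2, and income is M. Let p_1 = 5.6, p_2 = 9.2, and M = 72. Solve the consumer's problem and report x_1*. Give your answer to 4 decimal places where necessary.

With the ratio pinned down, the budget gives x_1* = M/(p_1 + p_2·(x_2/x_1)) and x_2* = (x_2/x_1)·x_1*.
Numerically x_2/x_1 = 5.928166, so x_1* = 72/(5.6 + 9.2·5.928166) = 1.1972.

x_1* = 1.1972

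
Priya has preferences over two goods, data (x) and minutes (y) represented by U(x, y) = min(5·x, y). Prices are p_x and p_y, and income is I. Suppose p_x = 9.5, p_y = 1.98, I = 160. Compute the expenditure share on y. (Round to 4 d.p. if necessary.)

Demand: x*(p_x,p_y,I) = I/(p_x + 5·p_y), y* = 5·I/(p_x + 5·p_y).
Here 9.5 + 5·1.98 = 19.4, giving x* = 8.2474 and y* = 41.2371.
Expenditure on y: 1.98·41.2371 = 81.6495; share = 0.5103.

share on y = 0.5103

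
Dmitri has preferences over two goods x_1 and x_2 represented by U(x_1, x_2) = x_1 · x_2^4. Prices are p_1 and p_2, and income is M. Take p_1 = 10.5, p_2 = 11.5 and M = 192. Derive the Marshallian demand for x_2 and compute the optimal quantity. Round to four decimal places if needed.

Demand: x_1*(p_1,p_2,M) = 0.2·M/p_1 and x_2* = 0.8·M/p_2.
At p_1=10.5, p_2=11.5, M=192: x_2* = 0.8·192/11.5 = 13.3565.

x_2* = 13.3565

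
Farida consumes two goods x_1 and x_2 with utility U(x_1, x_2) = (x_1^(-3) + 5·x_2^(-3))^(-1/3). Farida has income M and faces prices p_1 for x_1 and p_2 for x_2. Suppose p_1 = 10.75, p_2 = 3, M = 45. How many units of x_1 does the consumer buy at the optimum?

MRS = MU_x_1/MU_x_2 = (1/5)·(x_2/x_1)^(4). Set equal to p_1/p_2.
Solve for the ratio: x_2/x_1 = [5·p_1/p_2]^(0.25).
Substitute x_2 = (x_2/x_1)·x_1 into the budget: x_1* = M/(p_1 + p_2·(x_2/x_1)).
Numerically x_2/x_1 = 2.057379, so x_1* = 45/(10.75 + 3·2.057379) = 2.6592.

x_1* = 2.6592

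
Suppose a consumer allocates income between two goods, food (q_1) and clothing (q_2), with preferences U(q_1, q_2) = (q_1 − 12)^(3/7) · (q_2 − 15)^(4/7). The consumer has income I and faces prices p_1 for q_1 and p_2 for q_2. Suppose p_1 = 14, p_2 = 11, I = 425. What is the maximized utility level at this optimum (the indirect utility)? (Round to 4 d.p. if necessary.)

MRS = (3/4)·(q_2−15)/(q_1−12). Tangency with p_1/p_2 gives q_2−15 = (4/3)·(p_1/p_2)·(q_1−12).
After buying the subsistence bundle (12, 15), a share 3/7 of the remaining income goes to q_1: q_1* = 12 + 3/7·(I − 12p_1 − 15p_2)/p_1.
Discretionary income = 425 − 12·14 − 15·11 = 92; q_1* = 12 + 3/7·92/14 = 14.8163; q_2* = 15 + 4/7·92/11 = 19.7792.
Utility at the optimum: U(14.8163, 19.7792) = 3.81.

V = 3.81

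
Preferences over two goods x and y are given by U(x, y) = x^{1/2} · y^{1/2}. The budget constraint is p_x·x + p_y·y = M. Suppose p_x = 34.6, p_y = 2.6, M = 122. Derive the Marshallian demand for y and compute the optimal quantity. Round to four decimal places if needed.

y* = 23.4615

MU_x/MU_y = (0.5·y)/(0.5·x); tangency sets this equal to p_x/p_y.
So 0.5·p_y·y = 0.5·p_x·x; combined with the budget, a share 0.5 of income goes to x.
Demand: x*(p_x,p_y,M) = 0.5·M/p_x and y* = 0.5·M/p_y.
At p_x=34.6, p_y=2.6, M=122: y* = 0.5·122/2.6 = 23.4615.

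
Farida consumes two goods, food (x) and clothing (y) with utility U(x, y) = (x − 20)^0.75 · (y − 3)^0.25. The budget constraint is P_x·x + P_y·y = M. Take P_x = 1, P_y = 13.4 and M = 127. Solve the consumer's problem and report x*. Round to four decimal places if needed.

x* = 70.1

MRS = 3·(y−3)/(x−20). Tangency with P_x/P_y gives y−3 = (1/3)·(P_x/P_y)·(x−20).
Substituting into the budget: x* = 20 + 0.75·(M − 20·P_x − 3·P_y)/P_x, and y* = 3 + 0.25·(…)/P_y.
Discretionary income = 127 − 20·1 − 3·13.4 = 66.8; x* = 20 + 0.75·66.8/1 = 70.1.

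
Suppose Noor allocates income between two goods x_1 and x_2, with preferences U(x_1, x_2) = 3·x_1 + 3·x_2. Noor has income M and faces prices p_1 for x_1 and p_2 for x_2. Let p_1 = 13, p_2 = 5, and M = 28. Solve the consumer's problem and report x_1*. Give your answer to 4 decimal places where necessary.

x_1* = 0

Linear utility — the consumer picks whichever good has higher MU/price: 3/13 = 0.2308 vs 3/5 = 0.6.
x_2 gives more utility per dollar, so spend all income on x_2: x_2* = M/p_2, x_1* = 0.
Numerically: x_1* = 0, x_2* = 5.6.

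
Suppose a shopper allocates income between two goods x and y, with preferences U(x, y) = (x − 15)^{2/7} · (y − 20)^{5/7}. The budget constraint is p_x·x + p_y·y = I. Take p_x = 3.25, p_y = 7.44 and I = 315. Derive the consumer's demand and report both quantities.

Discretionary income = 315 − 15·3.25 − 20·7.44 = 117.45; x* = 15 + 2/7·117.45/3.25 = 25.3253; y* = 20 + 5/7·117.45/7.44 = 31.2759.

x* = 25.3253, y* = 31.2759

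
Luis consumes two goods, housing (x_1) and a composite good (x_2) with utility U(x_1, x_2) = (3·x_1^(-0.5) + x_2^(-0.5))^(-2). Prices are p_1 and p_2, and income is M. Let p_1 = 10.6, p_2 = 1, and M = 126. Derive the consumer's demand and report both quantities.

MRS = MU_x_1/MU_x_2 = 3·(x_2/x_1)^(1.5). Set equal to p_1/p_2.
Hence x_2/x_1 = ((1/3)·p_1/p_2)^(1/(1.5)), i.e. raised to the 2/3 power.
With the ratio pinned down, the budget gives x_1* = M/(p_1 + p_2·(x_2/x_1)) and x_2* = (x_2/x_1)·x_1*.
Numerically x_2/x_1 = 2.319831, so x_1* = 126/(10.6 + 1·2.319831) = 9.7524 and x_2* = 2.319831·9.7524 = 22.624.

x_1* = 9.7524, x_2* = 22.624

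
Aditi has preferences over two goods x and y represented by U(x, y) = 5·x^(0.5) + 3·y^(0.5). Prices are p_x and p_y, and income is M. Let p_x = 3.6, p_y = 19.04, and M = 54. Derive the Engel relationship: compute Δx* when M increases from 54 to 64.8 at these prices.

Δx* = 2.8088

With the ratio pinned down, the budget gives x* = M/(p_x + p_y·(y/x)) and y* = (y/x)·x*.
Numerically y/x = 0.01287, so x* = 54/(3.6 + 19.04·0.01287) = 14.0441.
At M' = 64.8: x* = 16.8529. Change: 16.8529 − 14.0441 = 2.8088.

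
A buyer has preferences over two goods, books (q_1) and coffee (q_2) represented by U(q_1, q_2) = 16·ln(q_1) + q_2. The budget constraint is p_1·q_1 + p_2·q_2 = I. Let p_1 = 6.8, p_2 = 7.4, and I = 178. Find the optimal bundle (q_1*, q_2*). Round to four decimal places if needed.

q_1* = 17.4118, q_2* = 8.0541

At the given prices: q_1* = 16·7.4/6.8 = 17.4118, and q_2* = 8.0541.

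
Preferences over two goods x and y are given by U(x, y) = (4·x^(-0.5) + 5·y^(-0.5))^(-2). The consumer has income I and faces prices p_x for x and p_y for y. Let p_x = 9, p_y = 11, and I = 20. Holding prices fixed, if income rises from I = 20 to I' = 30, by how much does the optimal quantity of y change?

Δy* = 0.5034

MU_x ∝ 4·x^(-1.5), MU_y ∝ 5·y^(-1.5), so MRS = (4/5)·(y/x)^(1.5) = p_x/p_y.
Solve for the ratio: y/x = [(5/4)·p_x/p_y]^(2/3).
With the ratio pinned down, the budget gives x* = I/(p_x + p_y·(y/x)) and y* = (y/x)·x*.
Numerically y/x = 1.015095, so x* = 20/(9 + 11·1.015095) = 0.9918 and y* = 1.015095·0.9918 = 1.0067.
At I' = 30: y* = 1.5101. Change: 1.5101 − 1.0067 = 0.5034.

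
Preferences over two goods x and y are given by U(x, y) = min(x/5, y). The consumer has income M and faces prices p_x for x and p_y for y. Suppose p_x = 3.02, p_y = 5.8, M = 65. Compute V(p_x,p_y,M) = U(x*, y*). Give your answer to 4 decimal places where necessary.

Leontief preferences: the optimum is at the kink where x/5 = y/1, i.e. y = (1/5)·x.
Budget: p_x·x + p_y·(1/5)·x = M, so (5·p_x + p_y)·x = 5·M.
Demand: x*(p_x,p_y,M) = 5·M/(5·p_x + p_y), y* = M/(5·p_x + p_y).
Here 5·3.02 + 5.8 = 20.9, giving x* = 15.5502 and y* = 3.11.
Utility at the optimum: U(15.5502, 3.11) = 3.11.

V = 3.11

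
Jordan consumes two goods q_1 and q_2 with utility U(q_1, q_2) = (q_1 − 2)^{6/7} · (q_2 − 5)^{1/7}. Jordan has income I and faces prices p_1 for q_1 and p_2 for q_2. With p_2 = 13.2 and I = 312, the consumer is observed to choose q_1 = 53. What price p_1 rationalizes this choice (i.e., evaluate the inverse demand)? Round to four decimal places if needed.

p_1 = 4

Let q_1' = q_1−2, q_2' = q_2−5. MRS = 6·q_2'/q_1' = p_1/p_2.
Substituting into the budget: q_1* = 2 + 6/7·(I − 2·p_1 − 5·p_2)/p_1, and q_2* = 5 + 1/7·(…)/p_2.
Set q_1* = 53 in the demand function and solve for p_1: p_1 = 4.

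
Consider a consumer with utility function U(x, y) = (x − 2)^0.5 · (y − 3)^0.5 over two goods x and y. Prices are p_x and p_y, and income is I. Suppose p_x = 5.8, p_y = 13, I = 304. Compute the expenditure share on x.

MRS = (y−3)/(x−2). Tangency with p_x/p_y gives y−3 = (p_x/p_y)·(x−2).
Substituting into the budget: x* = 2 + 0.5·(I − 2·p_x − 3·p_y)/p_x, and y* = 3 + 0.5·(…)/p_y.
Discretionary income = 304 − 2·5.8 − 3·13 = 253.4; x* = 2 + 0.5·253.4/5.8 = 23.8448; y* = 3 + 0.5·253.4/13 = 12.7462.
Expenditure on x: 5.8·23.8448 = 138.3; share = 0.4549.

share on x = 0.4549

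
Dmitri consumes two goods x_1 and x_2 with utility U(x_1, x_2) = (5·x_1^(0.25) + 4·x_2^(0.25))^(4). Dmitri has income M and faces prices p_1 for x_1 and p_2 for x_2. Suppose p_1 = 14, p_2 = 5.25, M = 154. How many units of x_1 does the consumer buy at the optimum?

MU_x_1 ∝ 5·x_1^(-0.75), MU_x_2 ∝ 4·x_2^(-0.75), so MRS = (5/4)·(x_2/x_1)^(0.75) = p_1/p_2.
Solve for the ratio: x_2/x_1 = [(4/5)·p_1/p_2]^(4/3).
With the ratio pinned down, the budget gives x_1* = M/(p_1 + p_2·(x_2/x_1)) and x_2* = (x_2/x_1)·x_1*.
Numerically x_2/x_1 = 2.746281, so x_1* = 154/(14 + 5.25·2.746281) = 5.4191.

x_1* = 5.4191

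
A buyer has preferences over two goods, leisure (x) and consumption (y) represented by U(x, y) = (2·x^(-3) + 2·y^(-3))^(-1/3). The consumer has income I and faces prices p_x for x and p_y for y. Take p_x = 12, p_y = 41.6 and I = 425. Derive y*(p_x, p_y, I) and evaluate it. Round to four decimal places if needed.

y* = 7.3309

With the ratio pinned down, the budget gives x* = I/(p_x + p_y·(y/x)) and y* = (y/x)·x*.
Numerically y/x = 0.732862, so x* = 425/(12 + 41.6·0.732862) = 10.003 and y* = 0.732862·10.003 = 7.3309.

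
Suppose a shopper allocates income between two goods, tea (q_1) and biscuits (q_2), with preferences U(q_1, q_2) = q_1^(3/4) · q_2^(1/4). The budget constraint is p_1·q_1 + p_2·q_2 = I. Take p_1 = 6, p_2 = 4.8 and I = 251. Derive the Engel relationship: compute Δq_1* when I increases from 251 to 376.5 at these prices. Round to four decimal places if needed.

Tangency: MRS = 3·q_2/q_1 = p_1/p_2.
So 0.75·p_2·q_2 = 0.25·p_1·q_1; combined with the budget, a share 0.75 of income goes to q_1.
Demand: q_1*(p_1,p_2,I) = 0.75·I/p_1 and q_2* = 0.25·I/p_2.
At p_1=6, p_2=4.8, I=251: q_1* = 0.75·251/6 = 31.375.
At I' = 376.5: q_1* = 47.0625. Change: 47.0625 − 31.375 = 15.6875.

Δq_1* = 15.6875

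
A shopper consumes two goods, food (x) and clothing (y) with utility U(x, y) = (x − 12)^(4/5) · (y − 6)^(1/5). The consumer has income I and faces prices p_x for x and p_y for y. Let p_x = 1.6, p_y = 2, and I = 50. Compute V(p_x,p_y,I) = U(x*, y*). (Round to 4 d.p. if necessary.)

V = 6.8129

Let x' = x−12, y' = y−6. MRS = 4·y'/x' = p_x/p_y.
After buying the subsistence bundle (12, 6), a share 0.8 of the remaining income goes to x: x* = 12 + 0.8·(I − 12p_x − 6p_y)/p_x.
Discretionary income = 50 − 12·1.6 − 6·2 = 18.8; x* = 12 + 0.8·18.8/1.6 = 21.4; y* = 6 + 0.2·18.8/2 = 7.88.
Utility at the optimum: U(21.4, 7.88) = 6.8129.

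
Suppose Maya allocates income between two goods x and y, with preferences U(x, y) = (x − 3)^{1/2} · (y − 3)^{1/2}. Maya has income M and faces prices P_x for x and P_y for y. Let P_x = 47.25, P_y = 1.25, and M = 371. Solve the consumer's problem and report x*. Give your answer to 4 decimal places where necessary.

Let x' = x−3, y' = y−3. MRS = y'/x' = P_x/P_y.
Substituting into the budget: x* = 3 + 0.5·(M − 3·P_x − 3·P_y)/P_x, and y* = 3 + 0.5·(…)/P_y.
Discretionary income = 371 − 3·47.25 − 3·1.25 = 225.5; x* = 3 + 0.5·225.5/47.25 = 5.3862.

x* = 5.3862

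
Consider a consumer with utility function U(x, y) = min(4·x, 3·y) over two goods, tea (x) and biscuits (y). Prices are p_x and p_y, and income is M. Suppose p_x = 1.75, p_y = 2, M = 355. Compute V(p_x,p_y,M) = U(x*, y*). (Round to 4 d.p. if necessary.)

Leontief preferences: the optimum is at the kink where x/3 = y/4, i.e. y = (4/3)·x.
Budget: p_x·x + p_y·(4/3)·x = M, so (3·p_x + 4·p_y)·x = 3·M.
Demand: x*(p_x,p_y,M) = 3·M/(3·p_x + 4·p_y), y* = 4·M/(3·p_x + 4·p_y).
Here 3·1.75 + 4·2 = 13.25, giving x* = 80.3774 and y* = 107.1698.
Utility at the optimum: U(80.3774, 107.1698) = 321.5094.

V = 321.5094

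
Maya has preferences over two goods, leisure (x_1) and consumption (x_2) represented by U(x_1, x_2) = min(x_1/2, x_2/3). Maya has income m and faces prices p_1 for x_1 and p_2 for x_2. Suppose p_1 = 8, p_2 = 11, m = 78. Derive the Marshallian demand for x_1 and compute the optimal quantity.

Here 2·8 + 3·11 = 49, giving x_1* = 3.1837.

x_1* = 3.1837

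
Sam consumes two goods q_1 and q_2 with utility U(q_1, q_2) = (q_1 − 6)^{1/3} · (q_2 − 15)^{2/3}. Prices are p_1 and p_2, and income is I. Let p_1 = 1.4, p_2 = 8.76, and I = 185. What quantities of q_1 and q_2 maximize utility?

q_1* = 16.7619, q_2* = 18.4399

After buying the subsistence bundle (6, 15), a share 1/3 of the remaining income goes to q_1: q_1* = 6 + 1/3·(I − 6p_1 − 15p_2)/p_1.
Discretionary income = 185 − 6·1.4 − 15·8.76 = 45.2; q_1* = 6 + 1/3·45.2/1.4 = 16.7619; q_2* = 15 + 2/3·45.2/8.76 = 18.4399.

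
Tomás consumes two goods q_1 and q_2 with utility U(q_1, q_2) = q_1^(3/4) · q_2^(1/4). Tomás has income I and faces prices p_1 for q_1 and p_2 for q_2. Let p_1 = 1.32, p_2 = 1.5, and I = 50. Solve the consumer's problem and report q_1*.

q_1* = 28.4091

Tangency: MRS = 3·q_2/q_1 = p_1/p_2.
So 0.75·p_2·q_2 = 0.25·p_1·q_1; combined with the budget, a share 0.75 of income goes to q_1.
Demand: q_1*(p_1,p_2,I) = 0.75·I/p_1 and q_2* = 0.25·I/p_2.
At p_1=1.32, p_2=1.5, I=50: q_1* = 0.75·50/1.32 = 28.4091.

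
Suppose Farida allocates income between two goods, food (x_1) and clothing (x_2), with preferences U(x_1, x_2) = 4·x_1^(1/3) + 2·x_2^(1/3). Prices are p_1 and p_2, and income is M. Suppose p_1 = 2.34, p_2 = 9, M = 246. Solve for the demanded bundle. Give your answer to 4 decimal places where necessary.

MRS = MU_x_1/MU_x_2 = 2·(x_2/x_1)^(2/3). Set equal to p_1/p_2.
Solve for the ratio: x_2/x_1 = [(1/2)·p_1/p_2]^(1.5).
With the ratio pinned down, the budget gives x_1* = M/(p_1 + p_2·(x_2/x_1)) and x_2* = (x_2/x_1)·x_1*.
Numerically x_2/x_1 = 0.046872, so x_1* = 246/(2.34 + 9·0.046872) = 89.0707 and x_2* = 0.046872·89.0707 = 4.1749.

x_1* = 89.0707, x_2* = 4.1749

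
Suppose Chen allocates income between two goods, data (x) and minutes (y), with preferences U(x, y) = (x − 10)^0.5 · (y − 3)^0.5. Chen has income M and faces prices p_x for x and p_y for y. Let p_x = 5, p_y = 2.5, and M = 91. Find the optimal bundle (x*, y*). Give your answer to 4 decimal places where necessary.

x* = 13.35, y* = 9.7

MRS = (y−3)/(x−10). Tangency with p_x/p_y gives y−3 = (p_x/p_y)·(x−10).
After buying the subsistence bundle (10, 3), a share 0.5 of the remaining income goes to x: x* = 10 + 0.5·(M − 10p_x − 3p_y)/p_x.
Discretionary income = 91 − 10·5 − 3·2.5 = 33.5; x* = 10 + 0.5·33.5/5 = 13.35; y* = 3 + 0.5·33.5/2.5 = 9.7.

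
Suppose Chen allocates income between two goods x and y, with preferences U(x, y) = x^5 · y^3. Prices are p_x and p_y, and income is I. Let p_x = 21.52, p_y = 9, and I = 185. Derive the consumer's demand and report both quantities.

x* = 5.3729, y* = 7.7083

Tangency: MRS = (5/3)·y/x = p_x/p_y.
So 5·p_y·y = 3·p_x·x; combined with the budget, a share 0.625 of income goes to x.
Demand: x*(p_x,p_y,I) = 0.625·I/p_x and y* = 0.375·I/p_y.
At p_x=21.52, p_y=9, I=185: x* = 0.625·185/21.52 = 5.3729, y* = 7.7083.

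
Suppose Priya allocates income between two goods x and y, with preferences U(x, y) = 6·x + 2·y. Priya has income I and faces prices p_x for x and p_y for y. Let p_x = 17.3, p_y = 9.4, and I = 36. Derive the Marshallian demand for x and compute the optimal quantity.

x* = 2.0809

Perfect substitutes: compare marginal utility per dollar. 6/p_x vs 2/p_y → 0.3468 vs 0.2128.
x gives more utility per dollar, so spend all income on x: x* = I/p_x, y* = 0.
Numerically: x* = 2.0809, y* = 0.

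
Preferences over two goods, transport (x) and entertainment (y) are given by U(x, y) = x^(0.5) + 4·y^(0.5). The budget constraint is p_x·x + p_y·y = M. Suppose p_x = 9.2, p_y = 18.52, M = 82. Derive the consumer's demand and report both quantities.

x* = 0.9961, y* = 3.9328

MRS = MU_x/MU_y = (1/4)·(y/x)^(0.5). Set equal to p_x/p_y.
Solve for the ratio: y/x = [4·p_x/p_y]^(2).
With the ratio pinned down, the budget gives x* = M/(p_x + p_y·(y/x)) and y* = (y/x)·x*.
Numerically y/x = 3.948332, so x* = 82/(9.2 + 18.52·3.948332) = 0.9961 and y* = 3.948332·0.9961 = 3.9328.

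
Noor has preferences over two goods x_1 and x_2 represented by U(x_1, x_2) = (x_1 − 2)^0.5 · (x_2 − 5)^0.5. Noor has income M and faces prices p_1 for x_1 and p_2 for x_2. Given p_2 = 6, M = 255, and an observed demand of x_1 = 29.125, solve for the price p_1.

p_1 = 4

Let x_1' = x_1−2, x_2' = x_2−5. MRS = x_2'/x_1' = p_1/p_2.
Substituting into the budget: x_1* = 2 + 0.5·(M − 2·p_1 − 5·p_2)/p_1, and x_2* = 5 + 0.5·(…)/p_2.
Set x_1* = 29.125 in the demand function and solve for p_1: p_1 = 4.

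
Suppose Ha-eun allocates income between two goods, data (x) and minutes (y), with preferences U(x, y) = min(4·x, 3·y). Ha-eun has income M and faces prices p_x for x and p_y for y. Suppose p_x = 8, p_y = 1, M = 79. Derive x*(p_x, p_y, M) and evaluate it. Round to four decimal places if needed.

Demand: x*(p_x,p_y,M) = 3·M/(3·p_x + 4·p_y), y* = 4·M/(3·p_x + 4·p_y).
Here 3·8 + 4·1 = 28, giving x* = 8.4643.

x* = 8.4643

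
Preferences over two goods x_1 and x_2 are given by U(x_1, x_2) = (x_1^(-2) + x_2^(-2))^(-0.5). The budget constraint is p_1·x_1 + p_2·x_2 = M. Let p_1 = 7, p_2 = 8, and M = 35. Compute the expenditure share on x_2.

MU_x_1 ∝ x_1^(-3), MU_x_2 ∝ x_2^(-3), so MRS = (x_2/x_1)^(3) = p_1/p_2.
Solve for the ratio: x_2/x_1 = [p_1/p_2]^(1/3).
Substitute x_2 = (x_2/x_1)·x_1 into the budget: x_1* = M/(p_1 + p_2·(x_2/x_1)).
Numerically x_2/x_1 = 0.956466, so x_1* = 35/(7 + 8·0.956466) = 2.3888 and x_2* = 0.956466·2.3888 = 2.2848.
Expenditure on x_2: 8·2.2848 = 18.2784; share = 0.5222.

share on x_2 = 0.5222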